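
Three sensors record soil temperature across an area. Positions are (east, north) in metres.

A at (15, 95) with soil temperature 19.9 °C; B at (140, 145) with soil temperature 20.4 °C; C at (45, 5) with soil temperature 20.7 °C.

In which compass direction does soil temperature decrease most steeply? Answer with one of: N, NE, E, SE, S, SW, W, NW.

NW

Three-point gradient (reference A): Δ to B = (125, 50, +0.5), Δ to C = (30, -90, +0.8).
∂T/∂x = +0.006667, ∂T/∂y = -0.006667 (det = -12750).
Steepest decrease is along −∇f = (-0.006667 E, +0.006667 N) → northwest.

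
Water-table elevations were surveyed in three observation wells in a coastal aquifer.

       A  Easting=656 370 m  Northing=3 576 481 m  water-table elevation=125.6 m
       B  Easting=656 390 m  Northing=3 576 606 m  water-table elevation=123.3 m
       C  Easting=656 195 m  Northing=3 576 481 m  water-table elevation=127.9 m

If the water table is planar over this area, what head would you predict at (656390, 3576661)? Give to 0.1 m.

Differences from A: to B (Δx, Δy, Δh) = (20, 125, -2.3); to C = (-175, 0, +2.3).
Determinant of the coordinate differences = 20·0 − (-175)·125 = 21875.
∂h/∂x = [(-2.3)·0 − (+2.3)·125] / 21875 = -0.01314
∂h/∂y = [20·(+2.3) − (-175)·(-2.3)] / 21875 = -0.01630
h(656390, 3576661) = 125.6 + (-0.01314)·(20) + (-0.01630)·(180) = 125.6 -0.263 -2.933 = 122.404 m.

122.4 m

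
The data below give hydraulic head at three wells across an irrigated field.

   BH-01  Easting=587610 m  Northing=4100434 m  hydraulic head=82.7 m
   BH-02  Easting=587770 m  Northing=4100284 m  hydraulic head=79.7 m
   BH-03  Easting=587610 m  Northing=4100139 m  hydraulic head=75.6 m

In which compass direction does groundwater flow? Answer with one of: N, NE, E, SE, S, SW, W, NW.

With h = a·x + b·y + c and BH-01 as origin, the differences give:
  160·a + (-150)·b = -3.0
  0·a + (-295)·b = -7.1
Eliminate b (×(-295) and ×(-150), subtract): -47200·a = -180.00 → a = ∂h/∂x = +0.003814
Back-substitute: b = ∂h/∂y = +0.02407.
Flow = −∇h = (-0.003814 east, -0.02407 north), which points south.

S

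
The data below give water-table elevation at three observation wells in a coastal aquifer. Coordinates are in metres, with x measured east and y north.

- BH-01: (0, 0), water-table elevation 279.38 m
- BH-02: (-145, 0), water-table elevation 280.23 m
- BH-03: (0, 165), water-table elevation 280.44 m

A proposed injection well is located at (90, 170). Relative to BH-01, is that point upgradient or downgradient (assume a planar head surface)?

upgradient

∂h/∂x = (280.23 − 279.38) / (-145 − 0) = -0.005862
∂h/∂y = (280.44 − 279.38) / (165 − 0) = +0.006424
Head at (90, 170) = 279.38 + (-0.005862)·(90) + (+0.006424)·(170) = 279.94 m.
That is higher than the 279.38 m at BH-01, so the point is upgradient.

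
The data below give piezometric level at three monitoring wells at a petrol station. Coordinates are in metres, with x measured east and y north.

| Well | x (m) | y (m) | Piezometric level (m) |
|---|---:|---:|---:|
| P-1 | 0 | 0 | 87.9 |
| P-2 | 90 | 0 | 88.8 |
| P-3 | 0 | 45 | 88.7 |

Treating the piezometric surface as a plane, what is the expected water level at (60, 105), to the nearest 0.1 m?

∂h/∂x = (88.8 − 87.9) / (90 − 0) = +0.010000
∂h/∂y = (88.7 − 87.9) / (45 − 0) = +0.01778
h(60, 105) = 87.9 + (+0.010000)·(60) + (+0.01778)·(105) = 87.9 +0.600 +1.867 = 90.367 m.

90.4 m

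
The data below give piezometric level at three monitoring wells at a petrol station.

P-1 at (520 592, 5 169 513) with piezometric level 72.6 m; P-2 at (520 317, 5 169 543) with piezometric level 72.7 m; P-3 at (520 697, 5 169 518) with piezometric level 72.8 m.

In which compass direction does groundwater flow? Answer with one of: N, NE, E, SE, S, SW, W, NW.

With h = a·x + b·y + c and P-1 as origin, the differences give:
  (-275)·a + 30·b = +0.1
  105·a + 5·b = +0.2
Eliminate b (×5 and ×30, subtract): -4525·a = -5.50 → a = ∂h/∂x = +0.001215
Back-substitute: b = ∂h/∂y = +0.01448.
Flow = −∇h = (-0.001215 east, -0.01448 north), which points south.

S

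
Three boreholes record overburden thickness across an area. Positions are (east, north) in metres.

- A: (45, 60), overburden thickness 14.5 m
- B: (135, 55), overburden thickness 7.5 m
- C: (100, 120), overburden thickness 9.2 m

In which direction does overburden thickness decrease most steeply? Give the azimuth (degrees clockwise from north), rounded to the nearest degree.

Taking A as reference: B−A = (90, -5, -7.0); C−A = (55, 60, -5.3).
Solve a·Δx + b·Δy = Δd: det = 90·60 − 55·(-5) = 5675.
∂d/∂x = [(-7.0)·60 − (-5.3)·(-5)] / 5675 = -0.07868
∂d/∂y = [90·(-5.3) − 55·(-7.0)] / 5675 = -0.01621
Steepest decrease is along −∇f: components (+0.07868 E, +0.01621 N).
Azimuth = atan2(+0.07868, +0.01621) = 78.4° ≈ 078°.

078°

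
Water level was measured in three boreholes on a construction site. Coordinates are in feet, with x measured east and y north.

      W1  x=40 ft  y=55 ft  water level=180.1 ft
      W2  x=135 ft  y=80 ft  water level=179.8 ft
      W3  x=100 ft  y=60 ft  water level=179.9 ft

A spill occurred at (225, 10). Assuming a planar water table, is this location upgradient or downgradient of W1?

Differences from W1: to W2 (Δx, Δy, Δh) = (95, 25, -0.3); to W3 = (60, 5, -0.2).
Determinant of the coordinate differences = 95·5 − 60·25 = -1025.
∂h/∂x = [(-0.3)·5 − (-0.2)·25] / -1025 = -0.003415
∂h/∂y = [95·(-0.2) − 60·(-0.3)] / -1025 = +0.0009756
Head at (225, 10) = 180.1 + (-0.003415)·(185) + (+0.0009756)·(-45) = 179.42 ft.
That is lower than the 180.1 ft at W1, so the point is downgradient.

downgradient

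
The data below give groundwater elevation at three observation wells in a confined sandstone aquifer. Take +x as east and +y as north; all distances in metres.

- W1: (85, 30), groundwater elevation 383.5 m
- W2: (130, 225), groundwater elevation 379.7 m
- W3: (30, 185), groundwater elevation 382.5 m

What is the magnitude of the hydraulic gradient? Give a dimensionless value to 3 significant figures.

Taking W1 as reference: W2−W1 = (45, 195, -3.8); W3−W1 = (-55, 155, -1.0).
Determinant of the coordinate differences = 45·155 − (-55)·195 = 17700.
∂h/∂x = [(-3.8)·155 − (-1.0)·195] / 17700 = -0.02226
∂h/∂y = [45·(-1.0) − (-55)·(-3.8)] / 17700 = -0.01435
|∇h| = √(-0.02226² + -0.01435²) = 0.02648

0.0265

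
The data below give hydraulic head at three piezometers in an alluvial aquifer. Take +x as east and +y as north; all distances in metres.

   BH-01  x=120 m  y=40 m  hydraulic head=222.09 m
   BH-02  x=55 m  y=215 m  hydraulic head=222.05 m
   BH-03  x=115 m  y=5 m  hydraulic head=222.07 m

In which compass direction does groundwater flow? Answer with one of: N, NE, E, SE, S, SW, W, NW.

W

Differences from BH-01: to BH-02 (Δx, Δy, Δh) = (-65, 175, -0.04); to BH-03 = (-5, -35, -0.02).
Solve a·Δx + b·Δy = Δh: det = (-65)·(-35) − (-5)·175 = 3150.
∂h/∂x = [(-0.04)·(-35) − (-0.02)·175] / 3150 = +0.001556
∂h/∂y = [(-65)·(-0.02) − (-5)·(-0.04)] / 3150 = +0.0003492
Flow = −∇h = (-0.001556 east, -0.0003492 north), which points west.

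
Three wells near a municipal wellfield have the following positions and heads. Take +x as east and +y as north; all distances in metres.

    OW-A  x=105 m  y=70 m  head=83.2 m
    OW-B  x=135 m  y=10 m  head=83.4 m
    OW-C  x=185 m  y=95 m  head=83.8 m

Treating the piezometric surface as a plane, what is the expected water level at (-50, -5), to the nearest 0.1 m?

With h = a·x + b·y + c and OW-A as origin, the differences give:
  30·a + (-60)·b = +0.2
  80·a + 25·b = +0.6
Eliminate b (×25 and ×(-60), subtract): 5550·a = 41.00 → a = ∂h/∂x = +0.007387
Back-substitute: b = ∂h/∂y = +0.0003604.
h(-50, -5) = 83.2 + (+0.007387)·(-155) + (+0.0003604)·(-75) = 83.2 -1.145 -0.027 = 82.028 m.

82.0 m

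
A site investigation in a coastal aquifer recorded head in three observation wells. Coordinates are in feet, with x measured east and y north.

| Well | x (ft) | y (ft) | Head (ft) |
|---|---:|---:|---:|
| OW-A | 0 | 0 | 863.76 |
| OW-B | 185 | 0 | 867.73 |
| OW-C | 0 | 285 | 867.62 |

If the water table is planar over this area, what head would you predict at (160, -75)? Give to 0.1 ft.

∂h/∂x = (867.73 − 863.76) / (185 − 0) = +0.02146
∂h/∂y = (867.62 − 863.76) / (285 − 0) = +0.01354
h(160, -75) = 863.76 + (+0.02146)·(160) + (+0.01354)·(-75) = 863.76 +3.434 -1.016 = 866.178 ft.

866.2 ft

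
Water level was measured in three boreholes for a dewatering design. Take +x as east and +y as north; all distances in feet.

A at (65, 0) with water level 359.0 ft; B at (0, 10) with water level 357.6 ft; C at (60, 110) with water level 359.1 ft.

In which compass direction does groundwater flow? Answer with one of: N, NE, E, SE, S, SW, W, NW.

W

Taking A as reference: B−A = (-65, 10, -1.4); C−A = (-5, 110, +0.1).
Solve a·Δx + b·Δy = Δh: det = (-65)·110 − (-5)·10 = -7100.
∂h/∂x = [(-1.4)·110 − (+0.1)·10] / -7100 = +0.02183
∂h/∂y = [(-65)·(+0.1) − (-5)·(-1.4)] / -7100 = +0.001901
Flow = −∇h = (-0.02183 east, -0.001901 north), which points west.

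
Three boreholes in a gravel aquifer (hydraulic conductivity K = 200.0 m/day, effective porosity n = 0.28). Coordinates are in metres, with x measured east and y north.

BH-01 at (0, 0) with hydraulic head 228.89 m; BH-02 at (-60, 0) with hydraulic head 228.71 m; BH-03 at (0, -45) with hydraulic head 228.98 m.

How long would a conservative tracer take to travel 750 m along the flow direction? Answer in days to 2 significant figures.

290 days

∂h/∂x = (228.71 − 228.89) / (-60 − 0) = +0.003000
∂h/∂y = (228.98 − 228.89) / (-45 − 0) = -0.002000
|∇h| = √(0.003000² + -0.002000²) = 0.003606
Seepage velocity v = K·i/n = 200.0 × 0.003606 / 0.28 = 2.576 m/day.
t = 750 / 2.576 = 291.1 days.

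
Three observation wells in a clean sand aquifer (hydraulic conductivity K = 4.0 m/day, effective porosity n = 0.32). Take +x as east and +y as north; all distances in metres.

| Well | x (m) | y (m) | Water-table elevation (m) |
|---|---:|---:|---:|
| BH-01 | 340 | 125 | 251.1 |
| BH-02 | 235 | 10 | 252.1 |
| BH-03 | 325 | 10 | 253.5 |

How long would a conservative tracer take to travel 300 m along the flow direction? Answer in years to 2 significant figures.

Three-point gradient (reference BH-01): Δ to BH-02 = (-105, -115, +1.0), Δ to BH-03 = (-15, -115, +2.4).
∂h/∂x = +0.01556, ∂h/∂y = -0.02290 (det = 10350).
|∇h| = √(0.01556² + -0.02290²) = 0.02769
Seepage velocity v = K·i/n = 4.0 × 0.02769 / 0.32 = 0.3461 m/day.
t = 300 / 0.3461 = 866.8 days = 2.37 years.

2.4 years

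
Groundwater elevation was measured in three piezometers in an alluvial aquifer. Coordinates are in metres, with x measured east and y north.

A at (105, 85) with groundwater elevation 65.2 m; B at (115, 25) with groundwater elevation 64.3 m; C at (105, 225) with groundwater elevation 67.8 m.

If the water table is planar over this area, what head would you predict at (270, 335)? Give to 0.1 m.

Differences from A: to B (Δx, Δy, Δh) = (10, -60, -0.9); to C = (0, 140, +2.6).
Determinant of the coordinate differences = 10·140 − 0·(-60) = 1400.
∂h/∂x = [(-0.9)·140 − (+2.6)·(-60)] / 1400 = +0.02143
∂h/∂y = [10·(+2.6) − 0·(-0.9)] / 1400 = +0.01857
h(270, 335) = 65.2 + (+0.02143)·(165) + (+0.01857)·(250) = 65.2 +3.536 +4.643 = 73.379 m.

73.4 m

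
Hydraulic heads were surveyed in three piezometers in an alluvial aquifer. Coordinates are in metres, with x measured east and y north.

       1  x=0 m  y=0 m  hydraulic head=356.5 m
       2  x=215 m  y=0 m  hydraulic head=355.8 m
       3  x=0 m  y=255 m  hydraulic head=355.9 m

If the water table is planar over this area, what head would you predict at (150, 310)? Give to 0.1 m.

355.3 m

∂h/∂x = (355.8 − 356.5) / (215 − 0) = -0.003256
∂h/∂y = (355.9 − 356.5) / (255 − 0) = -0.002353
h(150, 310) = 356.5 + (-0.003256)·(150) + (-0.002353)·(310) = 356.5 -0.488 -0.729 = 355.282 m.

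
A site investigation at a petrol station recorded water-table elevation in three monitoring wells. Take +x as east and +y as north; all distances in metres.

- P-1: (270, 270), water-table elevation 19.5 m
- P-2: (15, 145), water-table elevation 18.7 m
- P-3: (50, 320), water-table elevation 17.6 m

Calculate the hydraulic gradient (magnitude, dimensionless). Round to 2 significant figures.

0.010

With h = a·x + b·y + c and P-1 as origin, the differences give:
  (-255)·a + (-125)·b = -0.8
  (-220)·a + 50·b = -1.9
Eliminate b (×50 and ×(-125), subtract): -40250·a = -277.50 → a = ∂h/∂x = +0.006894
Back-substitute: b = ∂h/∂y = -0.007665.
|∇h| = √(0.006894² + -0.007665²) = 0.01031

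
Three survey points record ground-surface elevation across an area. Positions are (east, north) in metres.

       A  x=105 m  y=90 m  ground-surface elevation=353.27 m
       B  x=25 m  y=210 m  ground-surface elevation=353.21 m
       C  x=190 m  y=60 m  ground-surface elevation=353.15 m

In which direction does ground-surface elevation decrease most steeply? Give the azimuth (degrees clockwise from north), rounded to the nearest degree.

048°

With z = a·x + b·y + c and A as origin, the differences give:
  (-80)·a + 120·b = -0.06
  85·a + (-30)·b = -0.12
Eliminate b (×(-30) and ×120, subtract): -7800·a = 16.200 → a = ∂z/∂x = -0.002077
Back-substitute: b = ∂z/∂y = -0.001885.
Steepest decrease is along −∇f: components (+0.002077 E, +0.001885 N).
Azimuth = atan2(+0.002077, +0.001885) = 47.8° ≈ 048°.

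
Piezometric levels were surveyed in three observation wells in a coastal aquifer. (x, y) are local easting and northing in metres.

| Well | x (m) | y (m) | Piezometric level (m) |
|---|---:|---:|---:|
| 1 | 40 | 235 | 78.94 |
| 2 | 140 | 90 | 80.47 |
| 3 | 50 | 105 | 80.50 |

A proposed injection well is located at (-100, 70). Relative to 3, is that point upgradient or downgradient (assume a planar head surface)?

Three-point gradient (reference 1): Δ to 2 = (100, -145, +1.53), Δ to 3 = (10, -130, +1.56).
∂h/∂x = -0.002364, ∂h/∂y = -0.01218 (det = -11550).
Head at (-100, 70) = 78.94 + (-0.002364)·(-140) + (-0.01218)·(-165) = 81.28 m.
That is higher than the 80.50 m at 3, so the point is upgradient.

upgradient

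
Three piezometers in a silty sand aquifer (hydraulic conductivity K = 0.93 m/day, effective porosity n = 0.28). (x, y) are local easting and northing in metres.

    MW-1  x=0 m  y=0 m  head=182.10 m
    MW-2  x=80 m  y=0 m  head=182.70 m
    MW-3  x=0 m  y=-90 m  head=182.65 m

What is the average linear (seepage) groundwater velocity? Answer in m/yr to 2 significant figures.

12 m/yr

∂h/∂x = (182.70 − 182.10) / (80 − 0) = +0.007500
∂h/∂y = (182.65 − 182.10) / (-90 − 0) = -0.006111
|∇h| = √(0.007500² + -0.006111²) = 0.009674
Seepage velocity v = K·i/n = 0.93 × 0.009674 / 0.28 = 0.03213 m/day = 11.74 m/yr.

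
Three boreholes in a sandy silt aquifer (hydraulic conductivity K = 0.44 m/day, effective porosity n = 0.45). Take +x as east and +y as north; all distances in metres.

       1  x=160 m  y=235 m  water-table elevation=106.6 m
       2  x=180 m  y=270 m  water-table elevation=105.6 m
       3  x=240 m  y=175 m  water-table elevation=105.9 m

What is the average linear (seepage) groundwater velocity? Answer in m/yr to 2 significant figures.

Taking 1 as reference: 2−1 = (20, 35, -1.0); 3−1 = (80, -60, -0.7).
Solve a·Δx + b·Δy = Δh: det = 20·(-60) − 80·35 = -4000.
∂h/∂x = [(-1.0)·(-60) − (-0.7)·35] / -4000 = -0.02112
∂h/∂y = [20·(-0.7) − 80·(-1.0)] / -4000 = -0.01650
|∇h| = √(-0.02112² + -0.01650²) = 0.0268
Seepage velocity v = K·i/n = 0.44 × 0.0268 / 0.45 = 0.0262 m/day = 9.57 m/yr.

9.6 m/yr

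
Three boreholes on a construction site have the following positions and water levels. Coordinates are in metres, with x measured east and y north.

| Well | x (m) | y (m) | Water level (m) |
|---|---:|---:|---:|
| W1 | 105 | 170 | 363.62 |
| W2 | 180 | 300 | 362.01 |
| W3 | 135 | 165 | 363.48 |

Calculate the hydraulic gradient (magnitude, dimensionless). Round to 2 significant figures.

Taking W1 as reference: W2−W1 = (75, 130, -1.61); W3−W1 = (30, -5, -0.14).
Determinant of the coordinate differences = 75·(-5) − 30·130 = -4275.
∂h/∂x = [(-1.61)·(-5) − (-0.14)·130] / -4275 = -0.006140
∂h/∂y = [75·(-0.14) − 30·(-1.61)] / -4275 = -0.008842
|∇h| = √(-0.006140² + -0.008842²) = 0.01076

0.011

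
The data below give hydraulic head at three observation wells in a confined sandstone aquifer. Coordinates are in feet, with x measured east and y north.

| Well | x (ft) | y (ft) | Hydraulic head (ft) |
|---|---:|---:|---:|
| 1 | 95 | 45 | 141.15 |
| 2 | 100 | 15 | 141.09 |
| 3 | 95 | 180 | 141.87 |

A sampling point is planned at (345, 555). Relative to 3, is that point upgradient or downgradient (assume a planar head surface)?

upgradient

With h = a·x + b·y + c and 1 as origin, the differences give:
  5·a + (-30)·b = -0.06
  0·a + 135·b = +0.72
Eliminate b (×135 and ×(-30), subtract): 675·a = 13.500 → a = ∂h/∂x = +0.02000
Back-substitute: b = ∂h/∂y = +0.005333.
Head at (345, 555) = 141.15 + (+0.02000)·(250) + (+0.005333)·(510) = 148.87 ft.
That is higher than the 141.87 ft at 3, so the point is upgradient.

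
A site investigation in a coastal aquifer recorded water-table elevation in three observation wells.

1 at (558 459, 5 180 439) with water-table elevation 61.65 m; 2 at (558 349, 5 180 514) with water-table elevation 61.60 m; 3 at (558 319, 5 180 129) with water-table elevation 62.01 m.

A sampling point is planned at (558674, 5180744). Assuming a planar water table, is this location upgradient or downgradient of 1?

downgradient

Differences from 1: to 2 (Δx, Δy, Δh) = (-110, 75, -0.05); to 3 = (-140, -310, +0.36).
Determinant of the coordinate differences = (-110)·(-310) − (-140)·75 = 44600.
∂h/∂x = [(-0.05)·(-310) − (+0.36)·75] / 44600 = -0.0002578
∂h/∂y = [(-110)·(+0.36) − (-140)·(-0.05)] / 44600 = -0.001045
Head at (558674, 5180744) = 61.65 + (-0.0002578)·(215) + (-0.001045)·(305) = 61.28 m.
That is lower than the 61.65 m at 1, so the point is downgradient.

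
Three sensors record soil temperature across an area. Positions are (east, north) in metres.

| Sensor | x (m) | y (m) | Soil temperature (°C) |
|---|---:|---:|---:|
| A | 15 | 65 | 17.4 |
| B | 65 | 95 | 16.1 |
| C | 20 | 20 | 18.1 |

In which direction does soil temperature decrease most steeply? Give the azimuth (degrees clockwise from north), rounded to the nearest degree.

042°

With T = a·x + b·y + c and A as origin, the differences give:
  50·a + 30·b = -1.3
  5·a + (-45)·b = +0.7
Eliminate b (×(-45) and ×30, subtract): -2400·a = 37.50 → a = ∂T/∂x = -0.01562
Back-substitute: b = ∂T/∂y = -0.01729.
Steepest decrease is along −∇f: components (+0.01562 E, +0.01729 N).
Azimuth = atan2(+0.01562, +0.01729) = 42.1° ≈ 042°.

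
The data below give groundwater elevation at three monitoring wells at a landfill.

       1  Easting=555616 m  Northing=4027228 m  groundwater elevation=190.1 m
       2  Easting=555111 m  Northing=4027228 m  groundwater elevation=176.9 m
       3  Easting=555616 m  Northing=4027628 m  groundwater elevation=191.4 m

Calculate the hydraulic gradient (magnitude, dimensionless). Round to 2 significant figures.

0.026

∂h/∂x = (176.9 − 190.1) / (555111 − 555616) = +0.02614
∂h/∂y = (191.4 − 190.1) / (4027628 − 4027228) = +0.003250
|∇h| = √(0.02614² + 0.003250²) = 0.02634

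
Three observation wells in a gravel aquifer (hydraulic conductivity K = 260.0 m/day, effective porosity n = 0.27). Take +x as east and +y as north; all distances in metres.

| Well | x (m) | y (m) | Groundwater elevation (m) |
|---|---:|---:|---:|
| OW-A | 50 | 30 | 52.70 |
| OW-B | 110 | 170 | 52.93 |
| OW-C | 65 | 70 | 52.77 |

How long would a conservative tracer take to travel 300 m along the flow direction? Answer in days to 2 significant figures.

With h = a·x + b·y + c and OW-A as origin, the differences give:
  60·a + 140·b = +0.23
  15·a + 40·b = +0.07
Eliminate b (×40 and ×140, subtract): 300·a = -0.600 → a = ∂h/∂x = -0.002000
Back-substitute: b = ∂h/∂y = +0.002500.
|∇h| = √(-0.002000² + 0.002500²) = 0.003202
Seepage velocity v = K·i/n = 260.0 × 0.003202 / 0.27 = 3.083 m/day.
t = 300 / 3.083 = 97.31 days.

97 days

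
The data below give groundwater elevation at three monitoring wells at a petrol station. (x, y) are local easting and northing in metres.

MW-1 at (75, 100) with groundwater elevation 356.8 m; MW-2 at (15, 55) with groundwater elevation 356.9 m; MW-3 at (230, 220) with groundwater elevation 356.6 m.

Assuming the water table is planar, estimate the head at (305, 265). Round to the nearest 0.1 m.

With h = a·x + b·y + c and MW-1 as origin, the differences give:
  (-60)·a + (-45)·b = +0.1
  155·a + 120·b = -0.2
Eliminate b (×120 and ×(-45), subtract): -225·a = 3.00 → a = ∂h/∂x = -0.01333
Back-substitute: b = ∂h/∂y = +0.01556.
h(305, 265) = 356.8 + (-0.01333)·(230) + (+0.01556)·(165) = 356.8 -3.067 +2.567 = 356.300 m.

356.3 m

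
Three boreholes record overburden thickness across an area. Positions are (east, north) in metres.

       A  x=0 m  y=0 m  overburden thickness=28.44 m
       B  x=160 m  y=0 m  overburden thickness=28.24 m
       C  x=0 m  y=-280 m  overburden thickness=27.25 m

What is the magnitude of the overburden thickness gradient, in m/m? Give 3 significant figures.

0.00443 m/m

∂d/∂x = (28.24 − 28.44) / (160 − 0) = -0.001250
∂d/∂y = (27.25 − 28.44) / (-280 − 0) = +0.004250
|∇f| = √(-0.001250² + 0.004250²) = 0.00443 m/m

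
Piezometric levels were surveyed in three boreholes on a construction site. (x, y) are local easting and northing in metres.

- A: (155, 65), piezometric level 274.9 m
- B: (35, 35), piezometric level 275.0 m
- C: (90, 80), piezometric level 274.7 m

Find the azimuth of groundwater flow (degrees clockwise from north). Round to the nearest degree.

352°

With h = a·x + b·y + c and A as origin, the differences give:
  (-120)·a + (-30)·b = +0.1
  (-65)·a + 15·b = -0.2
Eliminate b (×15 and ×(-30), subtract): -3750·a = -4.50 → a = ∂h/∂x = +0.001200
Back-substitute: b = ∂h/∂y = -0.008133.
Flow direction (−∇h) has components (-0.001200 E, +0.008133 N).
Azimuth = atan2(E, N) = atan2(-0.001200, +0.008133) = 351.6° ≈ 352°.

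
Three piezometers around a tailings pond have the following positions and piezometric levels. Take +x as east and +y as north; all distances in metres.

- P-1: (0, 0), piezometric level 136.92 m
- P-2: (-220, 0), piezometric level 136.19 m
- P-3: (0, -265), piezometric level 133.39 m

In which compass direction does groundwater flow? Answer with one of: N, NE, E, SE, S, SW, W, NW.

∂h/∂x = (136.19 − 136.92) / (-220 − 0) = +0.003318
∂h/∂y = (133.39 − 136.92) / (-265 − 0) = +0.01332
Flow = −∇h = (-0.003318 east, -0.01332 north), which points south.

S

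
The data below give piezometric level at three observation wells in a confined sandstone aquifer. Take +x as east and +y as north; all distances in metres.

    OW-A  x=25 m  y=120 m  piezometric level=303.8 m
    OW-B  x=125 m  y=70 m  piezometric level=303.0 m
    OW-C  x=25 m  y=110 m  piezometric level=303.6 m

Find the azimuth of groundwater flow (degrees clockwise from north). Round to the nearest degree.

Three-point gradient (reference OW-A): Δ to OW-B = (100, -50, -0.8), Δ to OW-C = (0, -10, -0.2).
∂h/∂x = +0.002000, ∂h/∂y = +0.02000 (det = -1000).
Flow direction (−∇h) has components (-0.002000 E, -0.02000 N).
Azimuth = atan2(E, N) = atan2(-0.002000, -0.02000) = 185.7° ≈ 186°.

186°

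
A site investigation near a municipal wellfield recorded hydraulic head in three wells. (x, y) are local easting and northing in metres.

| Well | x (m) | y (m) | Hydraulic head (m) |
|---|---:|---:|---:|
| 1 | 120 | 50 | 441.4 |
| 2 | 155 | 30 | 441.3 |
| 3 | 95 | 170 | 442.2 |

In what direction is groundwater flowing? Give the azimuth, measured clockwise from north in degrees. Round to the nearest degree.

189°

Taking 1 as reference: 2−1 = (35, -20, -0.1); 3−1 = (-25, 120, +0.8).
Solve a·Δx + b·Δy = Δh: det = 35·120 − (-25)·(-20) = 3700.
∂h/∂x = [(-0.1)·120 − (+0.8)·(-20)] / 3700 = +0.001081
∂h/∂y = [35·(+0.8) − (-25)·(-0.1)] / 3700 = +0.006892
Flow direction (−∇h) has components (-0.001081 E, -0.006892 N).
Azimuth = atan2(E, N) = atan2(-0.001081, -0.006892) = 188.9° ≈ 189°.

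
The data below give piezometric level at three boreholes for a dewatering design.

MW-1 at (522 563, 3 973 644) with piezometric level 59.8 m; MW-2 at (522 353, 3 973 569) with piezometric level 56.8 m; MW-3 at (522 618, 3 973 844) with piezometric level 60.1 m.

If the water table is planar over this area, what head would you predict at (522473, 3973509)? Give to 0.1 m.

Differences from MW-1: to MW-2 (Δx, Δy, Δh) = (-210, -75, -3.0); to MW-3 = (55, 200, +0.3).
Solve a·Δx + b·Δy = Δh: det = (-210)·200 − 55·(-75) = -37875.
∂h/∂x = [(-3.0)·200 − (+0.3)·(-75)] / -37875 = +0.01525
∂h/∂y = [(-210)·(+0.3) − 55·(-3.0)] / -37875 = -0.002693
h(522473, 3973509) = 59.8 + (+0.01525)·(-90) + (-0.002693)·(-135) = 59.8 -1.372 +0.364 = 58.791 m.

58.8 m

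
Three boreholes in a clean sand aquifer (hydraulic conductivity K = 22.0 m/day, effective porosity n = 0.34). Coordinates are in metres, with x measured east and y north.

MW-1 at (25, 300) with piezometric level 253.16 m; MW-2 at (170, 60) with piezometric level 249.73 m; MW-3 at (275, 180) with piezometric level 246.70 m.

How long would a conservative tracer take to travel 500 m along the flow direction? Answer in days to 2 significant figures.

290 days

With h = a·x + b·y + c and MW-1 as origin, the differences give:
  145·a + (-240)·b = -3.43
  250·a + (-120)·b = -6.46
Eliminate b (×(-120) and ×(-240), subtract): 42600·a = -1138.800 → a = ∂h/∂x = -0.02673
Back-substitute: b = ∂h/∂y = -0.001859.
|∇h| = √(-0.02673² + -0.001859²) = 0.02679
Seepage velocity v = K·i/n = 22.0 × 0.02679 / 0.34 = 1.733 m/day.
t = 500 / 1.733 = 288.5 days.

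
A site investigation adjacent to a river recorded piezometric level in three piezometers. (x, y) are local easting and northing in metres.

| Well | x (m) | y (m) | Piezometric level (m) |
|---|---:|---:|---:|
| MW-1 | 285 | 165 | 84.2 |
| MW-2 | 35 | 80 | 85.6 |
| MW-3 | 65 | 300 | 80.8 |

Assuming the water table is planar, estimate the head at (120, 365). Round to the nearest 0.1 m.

Differences from MW-1: to MW-2 (Δx, Δy, Δh) = (-250, -85, +1.4); to MW-3 = (-220, 135, -3.4).
Determinant of the coordinate differences = (-250)·135 − (-220)·(-85) = -52450.
∂h/∂x = [(+1.4)·135 − (-3.4)·(-85)] / -52450 = +0.001907
∂h/∂y = [(-250)·(-3.4) − (-220)·(+1.4)] / -52450 = -0.02208
h(120, 365) = 84.2 + (+0.001907)·(-165) + (-0.02208)·(200) = 84.2 -0.315 -4.416 = 79.470 m.

79.5 m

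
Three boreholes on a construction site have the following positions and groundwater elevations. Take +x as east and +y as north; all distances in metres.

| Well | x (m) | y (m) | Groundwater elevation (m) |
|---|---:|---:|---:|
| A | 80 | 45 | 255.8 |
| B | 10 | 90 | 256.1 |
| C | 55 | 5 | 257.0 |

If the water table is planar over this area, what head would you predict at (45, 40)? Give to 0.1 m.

With h = a·x + b·y + c and A as origin, the differences give:
  (-70)·a + 45·b = +0.3
  (-25)·a + (-40)·b = +1.2
Eliminate b (×(-40) and ×45, subtract): 3925·a = -66.00 → a = ∂h/∂x = -0.01682
Back-substitute: b = ∂h/∂y = -0.01949.
h(45, 40) = 255.8 + (-0.01682)·(-35) + (-0.01949)·(-5) = 255.8 +0.589 +0.097 = 256.486 m.

256.5 m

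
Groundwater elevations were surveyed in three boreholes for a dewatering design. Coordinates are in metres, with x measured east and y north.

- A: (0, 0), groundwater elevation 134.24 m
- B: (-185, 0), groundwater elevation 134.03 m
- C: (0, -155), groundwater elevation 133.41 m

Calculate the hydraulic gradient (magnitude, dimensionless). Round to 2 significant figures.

∂h/∂x = (134.03 − 134.24) / (-185 − 0) = +0.001135
∂h/∂y = (133.41 − 134.24) / (-155 − 0) = +0.005355
|∇h| = √(0.001135² + 0.005355²) = 0.005474

0.0055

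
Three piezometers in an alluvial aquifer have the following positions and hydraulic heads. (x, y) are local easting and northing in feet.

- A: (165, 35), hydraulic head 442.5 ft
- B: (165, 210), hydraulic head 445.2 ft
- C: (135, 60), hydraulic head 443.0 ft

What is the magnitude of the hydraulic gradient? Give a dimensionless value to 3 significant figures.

0.0159

Differences from A: to B (Δx, Δy, Δh) = (0, 175, +2.7); to C = (-30, 25, +0.5).
Solve a·Δx + b·Δy = Δh: det = 0·25 − (-30)·175 = 5250.
∂h/∂x = [(+2.7)·25 − (+0.5)·175] / 5250 = -0.003810
∂h/∂y = [0·(+0.5) − (-30)·(+2.7)] / 5250 = +0.01543
|∇h| = √(-0.003810² + 0.01543²) = 0.01589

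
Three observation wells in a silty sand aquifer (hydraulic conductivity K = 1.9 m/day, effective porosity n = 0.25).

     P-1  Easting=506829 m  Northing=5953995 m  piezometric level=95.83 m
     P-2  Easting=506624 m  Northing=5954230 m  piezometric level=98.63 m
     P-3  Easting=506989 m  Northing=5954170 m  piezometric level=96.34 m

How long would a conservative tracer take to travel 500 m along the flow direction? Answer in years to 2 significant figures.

Taking P-1 as reference: P-2−P-1 = (-205, 235, +2.80); P-3−P-1 = (160, 175, +0.51).
Determinant of the coordinate differences = (-205)·175 − 160·235 = -73475.
∂h/∂x = [(+2.80)·175 − (+0.51)·235] / -73475 = -0.005038
∂h/∂y = [(-205)·(+0.51) − 160·(+2.80)] / -73475 = +0.007520
|∇h| = √(-0.005038² + 0.007520²) = 0.009052
Seepage velocity v = K·i/n = 1.9 × 0.009052 / 0.25 = 0.0688 m/day.
t = 500 / 0.0688 = 7267 days = 19.9 years.

20 years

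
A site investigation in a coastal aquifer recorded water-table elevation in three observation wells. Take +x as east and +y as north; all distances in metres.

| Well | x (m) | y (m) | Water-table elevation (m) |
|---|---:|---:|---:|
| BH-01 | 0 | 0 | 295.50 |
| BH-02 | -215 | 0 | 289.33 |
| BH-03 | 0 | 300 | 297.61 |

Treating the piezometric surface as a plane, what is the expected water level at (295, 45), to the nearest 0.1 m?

304.3 m

∂h/∂x = (289.33 − 295.50) / (-215 − 0) = +0.02870
∂h/∂y = (297.61 − 295.50) / (300 − 0) = +0.007033
h(295, 45) = 295.50 + (+0.02870)·(295) + (+0.007033)·(45) = 295.50 +8.466 +0.317 = 304.282 m.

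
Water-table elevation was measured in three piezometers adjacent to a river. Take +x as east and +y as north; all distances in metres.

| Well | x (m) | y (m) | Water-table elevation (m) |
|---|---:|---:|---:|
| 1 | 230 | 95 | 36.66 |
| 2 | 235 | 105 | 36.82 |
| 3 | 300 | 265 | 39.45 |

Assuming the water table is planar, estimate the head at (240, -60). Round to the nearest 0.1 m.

Differences from 1: to 2 (Δx, Δy, Δh) = (5, 10, +0.16); to 3 = (70, 170, +2.79).
Determinant of the coordinate differences = 5·170 − 70·10 = 150.
∂h/∂x = [(+0.16)·170 − (+2.79)·10] / 150 = -0.004667
∂h/∂y = [5·(+2.79) − 70·(+0.16)] / 150 = +0.01833
h(240, -60) = 36.66 + (-0.004667)·(10) + (+0.01833)·(-155) = 36.66 -0.047 -2.842 = 33.772 m.

33.8 m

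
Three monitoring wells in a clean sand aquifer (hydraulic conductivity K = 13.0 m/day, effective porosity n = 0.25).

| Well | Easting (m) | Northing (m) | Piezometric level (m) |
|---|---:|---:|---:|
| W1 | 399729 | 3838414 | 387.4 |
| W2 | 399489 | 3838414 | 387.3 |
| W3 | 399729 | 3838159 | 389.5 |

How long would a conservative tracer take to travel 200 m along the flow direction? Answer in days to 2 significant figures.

470 days

∂h/∂x = (387.3 − 387.4) / (399489 − 399729) = +0.0004167
∂h/∂y = (389.5 − 387.4) / (3838159 − 3838414) = -0.008235
|∇h| = √(0.0004167² + -0.008235²) = 0.008246
Seepage velocity v = K·i/n = 13.0 × 0.008246 / 0.25 = 0.4288 m/day.
t = 200 / 0.4288 = 466.4 days.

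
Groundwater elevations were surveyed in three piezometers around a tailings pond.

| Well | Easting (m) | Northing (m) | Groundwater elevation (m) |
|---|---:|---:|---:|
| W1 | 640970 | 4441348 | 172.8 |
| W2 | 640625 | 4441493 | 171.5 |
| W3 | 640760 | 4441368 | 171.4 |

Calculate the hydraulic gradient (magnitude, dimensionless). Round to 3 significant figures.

0.0117

Taking W1 as reference: W2−W1 = (-345, 145, -1.3); W3−W1 = (-210, 20, -1.4).
Solve a·Δx + b·Δy = Δh: det = (-345)·20 − (-210)·145 = 23550.
∂h/∂x = [(-1.3)·20 − (-1.4)·145] / 23550 = +0.007516
∂h/∂y = [(-345)·(-1.4) − (-210)·(-1.3)] / 23550 = +0.008917
|∇h| = √(0.007516² + 0.008917²) = 0.01166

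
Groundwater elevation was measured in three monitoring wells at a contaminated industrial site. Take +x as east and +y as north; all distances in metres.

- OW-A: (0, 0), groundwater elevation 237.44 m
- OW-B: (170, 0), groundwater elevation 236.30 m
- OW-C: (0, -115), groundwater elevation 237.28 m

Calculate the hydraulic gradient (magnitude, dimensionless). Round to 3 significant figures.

0.00685

∂h/∂x = (236.30 − 237.44) / (170 − 0) = -0.006706
∂h/∂y = (237.28 − 237.44) / (-115 − 0) = +0.001391
|∇h| = √(-0.006706² + 0.001391²) = 0.006849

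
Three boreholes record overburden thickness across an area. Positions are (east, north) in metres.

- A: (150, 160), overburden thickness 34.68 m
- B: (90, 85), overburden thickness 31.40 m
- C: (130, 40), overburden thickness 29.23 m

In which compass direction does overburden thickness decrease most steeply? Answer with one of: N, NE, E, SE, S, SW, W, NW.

S

Taking A as reference: B−A = (-60, -75, -3.28); C−A = (-20, -120, -5.45).
Determinant of the coordinate differences = (-60)·(-120) − (-20)·(-75) = 5700.
∂d/∂x = [(-3.28)·(-120) − (-5.45)·(-75)] / 5700 = -0.002658
∂d/∂y = [(-60)·(-5.45) − (-20)·(-3.28)] / 5700 = +0.04586
Steepest decrease is along −∇f = (+0.002658 E, -0.04586 N) → south.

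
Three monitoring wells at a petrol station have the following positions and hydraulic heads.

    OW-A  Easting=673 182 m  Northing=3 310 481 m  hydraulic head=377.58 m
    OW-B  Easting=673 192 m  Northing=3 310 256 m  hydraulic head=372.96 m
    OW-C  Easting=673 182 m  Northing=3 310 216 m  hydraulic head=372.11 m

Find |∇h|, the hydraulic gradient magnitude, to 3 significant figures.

Differences from OW-A: to OW-B (Δx, Δy, Δh) = (10, -225, -4.62); to OW-C = (0, -265, -5.47).
Solve a·Δx + b·Δy = Δh: det = 10·(-265) − 0·(-225) = -2650.
∂h/∂x = [(-4.62)·(-265) − (-5.47)·(-225)] / -2650 = +0.002434
∂h/∂y = [10·(-5.47) − 0·(-4.62)] / -2650 = +0.02064
|∇h| = √(0.002434² + 0.02064²) = 0.02078

0.0208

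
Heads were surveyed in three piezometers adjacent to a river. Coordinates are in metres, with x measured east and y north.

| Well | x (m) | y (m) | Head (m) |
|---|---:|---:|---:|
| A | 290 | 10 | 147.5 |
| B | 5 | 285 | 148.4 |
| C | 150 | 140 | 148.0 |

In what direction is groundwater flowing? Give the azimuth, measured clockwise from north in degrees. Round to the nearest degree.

Differences from A: to B (Δx, Δy, Δh) = (-285, 275, +0.9); to C = (-140, 130, +0.5).
Determinant of the coordinate differences = (-285)·130 − (-140)·275 = 1450.
∂h/∂x = [(+0.9)·130 − (+0.5)·275] / 1450 = -0.01414
∂h/∂y = [(-285)·(+0.5) − (-140)·(+0.9)] / 1450 = -0.01138
Flow direction (−∇h) has components (+0.01414 E, +0.01138 N).
Azimuth = atan2(E, N) = atan2(+0.01414, +0.01138) = 51.2° ≈ 051°.

051°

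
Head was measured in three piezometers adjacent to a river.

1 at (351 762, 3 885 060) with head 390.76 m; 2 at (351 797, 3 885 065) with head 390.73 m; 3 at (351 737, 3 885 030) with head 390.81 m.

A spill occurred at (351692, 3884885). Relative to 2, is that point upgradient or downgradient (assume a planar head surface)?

upgradient

Differences from 1: to 2 (Δx, Δy, Δh) = (35, 5, -0.03); to 3 = (-25, -30, +0.05).
Solve a·Δx + b·Δy = Δh: det = 35·(-30) − (-25)·5 = -925.
∂h/∂x = [(-0.03)·(-30) − (+0.05)·5] / -925 = -0.0007027
∂h/∂y = [35·(+0.05) − (-25)·(-0.03)] / -925 = -0.001081
Head at (351692, 3884885) = 390.76 + (-0.0007027)·(-70) + (-0.001081)·(-175) = 391.00 m.
That is higher than the 390.73 m at 2, so the point is upgradient.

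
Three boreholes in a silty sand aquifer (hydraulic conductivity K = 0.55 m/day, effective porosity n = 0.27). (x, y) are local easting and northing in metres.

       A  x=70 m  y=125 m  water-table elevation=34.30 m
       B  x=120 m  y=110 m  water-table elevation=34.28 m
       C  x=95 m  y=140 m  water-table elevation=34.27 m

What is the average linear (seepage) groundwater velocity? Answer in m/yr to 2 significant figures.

Taking A as reference: B−A = (50, -15, -0.02); C−A = (25, 15, -0.03).
Determinant of the coordinate differences = 50·15 − 25·(-15) = 1125.
∂h/∂x = [(-0.02)·15 − (-0.03)·(-15)] / 1125 = -0.0006667
∂h/∂y = [50·(-0.03) − 25·(-0.02)] / 1125 = -0.0008889
|∇h| = √(-0.0006667² + -0.0008889²) = 0.001111
Seepage velocity v = K·i/n = 0.55 × 0.001111 / 0.27 = 0.002263 m/day = 0.8266 m/yr.

0.83 m/yr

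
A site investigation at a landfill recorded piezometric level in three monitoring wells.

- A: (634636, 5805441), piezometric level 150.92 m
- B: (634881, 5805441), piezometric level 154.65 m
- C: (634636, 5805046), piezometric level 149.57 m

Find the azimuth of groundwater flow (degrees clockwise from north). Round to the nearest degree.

257°

∂h/∂x = (154.65 − 150.92) / (634881 − 634636) = +0.01522
∂h/∂y = (149.57 − 150.92) / (5805046 − 5805441) = +0.003418
Flow direction (−∇h) has components (-0.01522 E, -0.003418 N).
Azimuth = atan2(E, N) = atan2(-0.01522, -0.003418) = 257.3° ≈ 257°.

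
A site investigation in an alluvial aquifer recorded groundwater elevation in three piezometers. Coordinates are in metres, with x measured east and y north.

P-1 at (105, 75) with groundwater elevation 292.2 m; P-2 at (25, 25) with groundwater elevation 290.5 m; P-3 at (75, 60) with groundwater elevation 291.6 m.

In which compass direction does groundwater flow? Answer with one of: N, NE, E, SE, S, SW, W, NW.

With h = a·x + b·y + c and P-1 as origin, the differences give:
  (-80)·a + (-50)·b = -1.7
  (-30)·a + (-15)·b = -0.6
Eliminate b (×(-15) and ×(-50), subtract): -300·a = -4.50 → a = ∂h/∂x = +0.01500
Back-substitute: b = ∂h/∂y = +0.01000.
Flow = −∇h = (-0.01500 east, -0.01000 north), which points southwest.

SW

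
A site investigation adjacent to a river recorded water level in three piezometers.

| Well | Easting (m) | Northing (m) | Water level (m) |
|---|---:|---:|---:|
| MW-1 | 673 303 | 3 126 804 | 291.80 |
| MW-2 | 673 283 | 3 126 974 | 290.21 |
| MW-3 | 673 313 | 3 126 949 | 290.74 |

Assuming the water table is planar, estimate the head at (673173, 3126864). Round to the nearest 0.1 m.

289.9 m

With h = a·x + b·y + c and MW-1 as origin, the differences give:
  (-20)·a + 170·b = -1.59
  10·a + 145·b = -1.06
Eliminate b (×145 and ×170, subtract): -4600·a = -50.350 → a = ∂h/∂x = +0.01095
Back-substitute: b = ∂h/∂y = -0.008065.
h(673173, 3126864) = 291.80 + (+0.01095)·(-130) + (-0.008065)·(60) = 291.80 -1.423 -0.484 = 289.893 m.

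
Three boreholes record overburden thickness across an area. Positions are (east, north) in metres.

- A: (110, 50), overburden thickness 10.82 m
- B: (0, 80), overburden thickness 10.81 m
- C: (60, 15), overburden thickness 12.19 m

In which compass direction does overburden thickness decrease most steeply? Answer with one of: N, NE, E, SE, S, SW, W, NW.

N

With d = a·x + b·y + c and A as origin, the differences give:
  (-110)·a + 30·b = -0.01
  (-50)·a + (-35)·b = +1.37
Eliminate b (×(-35) and ×30, subtract): 5350·a = -40.750 → a = ∂d/∂x = -0.007617
Back-substitute: b = ∂d/∂y = -0.02826.
Steepest decrease is along −∇f = (+0.007617 E, +0.02826 N) → north.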